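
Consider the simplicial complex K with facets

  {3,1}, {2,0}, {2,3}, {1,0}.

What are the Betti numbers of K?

Take the total order 0 < 1 < 2 < 3 on the vertex set. Then K (dimension 1) consists of the simplices:

  0-simplices (4): [0], [1], [2], [3]
  1-simplices (4): [0,1], [0,2], [1,3], [2,3]

giving chain groups C_0 ≅ Z^4, C_1 ≅ Z^4.

Boundary ∂_1: C_1 → C_0 sends each edge [p,q] (with p < q) to q − p.
The resulting 4×4 matrix has rank 3, and its Smith normal form has invariant factors (1,1,1).

Now H_k = ker ∂_k / im ∂_{k+1}, so:

  H_0: rank C_0 − rank ∂_1 = 4 − 3 = 1, and the invariant factors of ∂_1 are all 1, so H_0 = Z.
  H_1: rank ker ∂_1 − rank ∂_2 = (4 − 3) − 0 = 1, and there is no ∂_2, so H_1 = Z.

As a check, the Euler characteristic is 4 − 4 = 0, which agrees with 1 − 1 = 0.

Hence the Betti numbers are b_0 = 1, b_1 = 1.

b_0 = 1, b_1 = 1.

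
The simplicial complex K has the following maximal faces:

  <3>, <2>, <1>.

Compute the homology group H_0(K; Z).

H_0 ≅ Z^3.

We work with the vertex ordering 1 < 2 < 3. The simplices of K, each written with vertices in increasing order, are:

  0-simplices (3): [1], [2], [3]

so the chain groups are C_0 ≅ Z^3.

From H_k ≅ ker(∂_k) / im(∂_{k+1}) we obtain:

  H_0: rank C_0 − rank ∂_1 = 3 − 0 = 3, and there is no ∂_1, so H_0 ≅ Z^3.

(K is a triangulation of a set of 3 points.)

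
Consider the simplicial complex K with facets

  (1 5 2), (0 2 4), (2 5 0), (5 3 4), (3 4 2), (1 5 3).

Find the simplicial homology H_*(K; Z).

H_0 = Z,  H_1 = Z,  H_2 = 0.

We work with the vertex ordering 0 < 1 < 2 < 3 < 4 < 5. The simplices of K, each written with vertices in increasing order, are:

  0-simplices (6): [0], [1], [2], [3], [4], [5]
  1-simplices (12): [0,2], [0,4], [0,5], [1,2], [1,3], [1,5], [2,3], [2,4], [2,5], [3,4], [3,5], [4,5]
  2-simplices (6): [0,2,4], [0,2,5], [1,2,5], [1,3,5], [2,3,4], [3,4,5]

Hence C_0 ≅ Z^6, C_1 ≅ Z^12, C_2 ≅ Z^6.

∂_1: C_1 → C_0 maps an edge to its endpoints' difference, ∂[p,q] = q − p.
This gives a 6×12 integer matrix of rank 5; reducing to Smith normal form yields diagonal entries (1,1,1,1,1).

Boundary ∂_2: C_2 → C_1 acts by ∂[p,q,r] = [q,r] − [p,r] + [p,q]. For instance
  ∂[2,3,4] = [3,4] − [2,4] + [2,3],
  ∂[0,2,5] = [2,5] − [0,5] + [0,2].
This gives a 12×6 integer matrix of rank 6; reducing to Smith normal form yields diagonal entries (1,1,1,1,1,1).

Reading off H_k = ker ∂_k / im ∂_{k+1}:

  H_0: rank C_0 − rank ∂_1 = 6 − 5 = 1, and the invariant factors of ∂_1 are all 1, so H_0 = Z.
  H_1: rank ker ∂_1 − rank ∂_2 = (12 − 5) − 6 = 1, and the invariant factors of ∂_2 are all 1, so H_1 = Z.
  H_2: rank ker ∂_2 − rank ∂_3 = (6 − 6) − 0 = 0, and there is no ∂_3, so H_2 = 0.

(K is a triangulation of the cylinder S^1 x I.)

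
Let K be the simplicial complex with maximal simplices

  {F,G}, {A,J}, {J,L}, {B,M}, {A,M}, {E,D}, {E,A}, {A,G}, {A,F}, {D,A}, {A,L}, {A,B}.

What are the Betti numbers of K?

Take the total order A < B < D < E < F < G < J < L < M on the vertex set. Then K (dimension 1) consists of the simplices:

  0-simplices (9): A, B, D, E, F, G, J, L, M
  1-simplices (12): AB, AD, AE, AF, AG, AJ, AL, AM, BM, DE, FG, JL

so the chain groups are C_0 ≅ Z^9, C_1 ≅ Z^12.

Boundary ∂_1: C_1 → C_0 sends each edge [p,q] (with p < q) to q − p. For instance
  ∂BM = M − B.
The 9×12 boundary matrix has rank 8 and Smith normal form diag(1,1,1,1,1,1,1,1).

From H_k ≅ ker(∂_k) / im(∂_{k+1}) we obtain:

  H_0: rank C_0 − rank ∂_1 = 9 − 8 = 1, and the invariant factors of ∂_1 are all 1, so H_0 ≅ Z.
  H_1: rank ker ∂_1 − rank ∂_2 = (12 − 8) − 0 = 4, and there is no ∂_2, so H_1 ≅ Z^4.

Hence the Betti numbers are b_0 = 1, b_1 = 4.

b_0 = 1, b_1 = 4.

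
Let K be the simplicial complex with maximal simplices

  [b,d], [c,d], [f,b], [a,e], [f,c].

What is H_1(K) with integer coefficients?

Take the total order a < b < c < d < e < f on the vertex set. Then K (dimension 1) consists of the simplices:

  0-simplices (6): a, b, c, d, e, f
  1-simplices (5): ae, bd, bf, cd, cf

so the chain groups are C_0 ≅ Z^6, C_1 ≅ Z^5.

∂_1: C_1 → C_0 sends each edge [p,q] (with p < q) to q − p. For instance
  ∂bd = d − b.
As a 6×5 matrix over Z this has rank 4, with invariant factors (1,1,1,1).

Now H_k = ker ∂_k / im ∂_{k+1}, so:

  H_1: rank ker ∂_1 − rank ∂_2 = (5 − 4) − 0 = 1, and there is no ∂_2, so H_1 ≅ Z.

(K is a triangulation of the disjoint union of the circle S^1 and the 1-simplex.)

H_1 = Z.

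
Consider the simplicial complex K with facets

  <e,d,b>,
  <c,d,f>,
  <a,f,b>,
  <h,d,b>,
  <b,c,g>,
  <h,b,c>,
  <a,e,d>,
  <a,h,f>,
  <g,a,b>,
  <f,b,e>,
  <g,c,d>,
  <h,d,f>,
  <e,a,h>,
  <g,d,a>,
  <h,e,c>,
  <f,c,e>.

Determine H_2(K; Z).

Fix the vertex order a < b < c < d < e < f < g < h and write every simplex with vertices in increasing order. Then dim K = 2 and the simplices of K are:

  0-simplices (8): a, b, c, d, e, f, g, h
  1-simplices (24): ab, ad, ae, af, ag, ah, bc, bd, be, bf, bg, bh, cd, ce, cf, cg, ch, de, df, dg, dh, ef, eh, fh
  2-simplices (16): abf, abg, ade, adg, aeh, afh, bcg, bch, bde, bdh, bef, cdf, cdg, cef, ceh, dfh

giving chain groups C_0 ≅ Z^8, C_1 ≅ Z^24, C_2 ≅ Z^16.

The boundary map ∂_1: C_1 → C_0 sends each edge [p,q] (with p < q) to q − p. For instance
  ∂ag = g − a.
This gives a 8×24 integer matrix of rank 7; reducing to Smith normal form yields diagonal entries (1,1,1,1,1,1,1).

∂_2: C_2 → C_1 acts by ∂[p,q,r] = [q,r] − [p,r] + [p,q]. For instance
  ∂cef = ef − cf + ce,
  ∂abf = bf − af + ab.
This gives a 24×16 integer matrix of rank 15; reducing to Smith normal form yields diagonal entries (1,1,1,1,1,1,1,1,1,1,1,1,1,1,1).

Reading off H_k = ker ∂_k / im ∂_{k+1}:

  H_2: rank ker ∂_2 − rank ∂_3 = (16 − 15) − 0 = 1, and there is no ∂_3, so H_2 = Z.

H_2 = Z.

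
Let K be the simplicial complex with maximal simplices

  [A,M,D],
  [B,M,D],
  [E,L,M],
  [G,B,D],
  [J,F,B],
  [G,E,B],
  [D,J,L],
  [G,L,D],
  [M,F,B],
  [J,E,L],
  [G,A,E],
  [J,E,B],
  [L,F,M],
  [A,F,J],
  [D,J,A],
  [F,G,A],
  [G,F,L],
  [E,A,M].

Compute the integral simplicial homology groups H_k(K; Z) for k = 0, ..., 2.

We work with the vertex ordering A < B < D < E < F < G < J < L < M. The simplices of K, each written with vertices in increasing order, are:

  0-simplices (9): A, B, D, E, F, G, J, L, M
  1-simplices (27): AD, AE, AF, AG, AJ, AM, BD, BE, BF, BG, BJ, BM, DG, DJ, DL, DM, EG, EJ, EL, EM, FG, FJ, FL, FM, GL, JL, LM
  2-simplices (18): ADJ, ADM, AEG, AEM, AFG, AFJ, BDG, BDM, BEG, BEJ, BFJ, BFM, DGL, DJL, EJL, ELM, FGL, FLM

giving chain groups C_0 ≅ Z^9, C_1 ≅ Z^27, C_2 ≅ Z^18.

The boundary map ∂_1: C_1 → C_0 sends each edge [p,q] (with p < q) to q − p. For instance
  ∂AD = D − A.
The 9×27 boundary matrix has rank 8 and Smith normal form diag(1,1,1,1,1,1,1,1).

Boundary ∂_2: C_2 → C_1 sends each 2-simplex [p,q,r] to [q,r] − [p,r] + [p,q]. For instance
  ∂EJL = JL − EL + EJ,
  ∂BEG = EG − BG + BE.
As a 27×18 matrix over Z this has rank 17, with invariant factors (1,1,1,1,1,1,1,1,1,1,1,1,1,1,1,1,1).

Reading off H_k = ker ∂_k / im ∂_{k+1}:

  H_0: rank C_0 − rank ∂_1 = 9 − 8 = 1, and the invariant factors of ∂_1 are all 1, so H_0 = Z.
  H_1: rank ker ∂_1 − rank ∂_2 = (27 − 8) − 17 = 2, and the invariant factors of ∂_2 are all 1, so H_1 = Z^2.
  H_2: rank ker ∂_2 − rank ∂_3 = (18 − 17) − 0 = 1, and there is no ∂_3, so H_2 = Z.

H_0 ≅ Z,  H_1 ≅ Z^2,  H_2 ≅ Z.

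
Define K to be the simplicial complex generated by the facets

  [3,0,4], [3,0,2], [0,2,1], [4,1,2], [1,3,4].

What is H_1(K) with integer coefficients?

H_1 = Z.

Take the total order 0 < 1 < 2 < 3 < 4 on the vertex set. Then K (dimension 2) consists of the simplices:

  0-simplices (5): [0], [1], [2], [3], [4]
  1-simplices (10): [0,1], [0,2], [0,3], [0,4], [1,2], [1,3], [1,4], [2,3], [2,4], [3,4]
  2-simplices (5): [0,1,2], [0,2,3], [0,3,4], [1,2,4], [1,3,4]

Hence C_0 ≅ Z^5, C_1 ≅ Z^10, C_2 ≅ Z^5.

The boundary map ∂_1: C_1 → C_0 maps an edge to its endpoints' difference, ∂[p,q] = q − p. For instance
  ∂[3,4] = [4] − [3].
As a 5×10 matrix over Z this has rank 4, with invariant factors (1,1,1,1).

The boundary map ∂_2: C_2 → C_1 acts by ∂[p,q,r] = [q,r] − [p,r] + [p,q]. For instance
  ∂[0,2,3] = [2,3] − [0,3] + [0,2],
  ∂[1,3,4] = [3,4] − [1,4] + [1,3].
This gives a 10×5 integer matrix of rank 5; reducing to Smith normal form yields diagonal entries (1,1,1,1,1).

From H_k ≅ ker(∂_k) / im(∂_{k+1}) we obtain:

  H_1: rank ker ∂_1 − rank ∂_2 = (10 − 4) − 5 = 1, and the invariant factors of ∂_2 are all 1, so H_1 ≅ Z.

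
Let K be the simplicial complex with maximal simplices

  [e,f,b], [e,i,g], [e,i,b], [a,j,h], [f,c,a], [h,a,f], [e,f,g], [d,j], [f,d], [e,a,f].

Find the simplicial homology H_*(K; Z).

Fix the vertex order a < b < c < d < e < f < g < h < i < j and write every simplex with vertices in increasing order. Then dim K = 2 and the simplices of K are:

  0-simplices (10): a, b, c, d, e, f, g, h, i, j
  1-simplices (18): ac, ae, af, ah, aj, be, bf, bi, cf, df, dj, ef, eg, ei, fg, fh, gi, hj
  2-simplices (8): acf, aef, afh, ahj, bef, bei, efg, egi

giving chain groups C_0 ≅ Z^10, C_1 ≅ Z^18, C_2 ≅ Z^8.

Boundary ∂_1: C_1 → C_0 maps an edge to its endpoints' difference, ∂[p,q] = q − p.
This gives a 10×18 integer matrix of rank 9; reducing to Smith normal form yields diagonal entries (1,1,1,1,1,1,1,1,1).

∂_2: C_2 → C_1 maps a triangle to the signed sum of its edges. For instance
  ∂bef = ef − bf + be,
  ∂egi = gi − ei + eg.
The 18×8 boundary matrix has rank 8 and Smith normal form diag(1,1,1,1,1,1,1,1).

Now H_k = ker ∂_k / im ∂_{k+1}, so:

  H_0: rank C_0 − rank ∂_1 = 10 − 9 = 1, and the invariant factors of ∂_1 are all 1, so H_0 ≅ Z.
  H_1: rank ker ∂_1 − rank ∂_2 = (18 − 9) − 8 = 1, and the invariant factors of ∂_2 are all 1, so H_1 ≅ Z.
  H_2: rank ker ∂_2 − rank ∂_3 = (8 − 8) − 0 = 0, and there is no ∂_3, so H_2 ≅ 0.

As a check, the Euler characteristic is 10 − 18 + 8 = 0, which agrees with 1 − 1 + 0 = 0.

H_0 ≅ Z,  H_1 ≅ Z,  H_2 = 0.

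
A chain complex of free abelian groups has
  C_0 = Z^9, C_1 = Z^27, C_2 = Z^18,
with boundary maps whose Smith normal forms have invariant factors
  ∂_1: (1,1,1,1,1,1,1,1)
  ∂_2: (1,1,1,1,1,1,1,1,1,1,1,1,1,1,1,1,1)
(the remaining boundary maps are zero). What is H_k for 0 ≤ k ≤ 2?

H_0 = Z,  H_1 = Z^2,  H_2 = Z.

H_0: b_0 = 9 − 0 − 8 = 1; torsion from ∂_1 factors > 1: none. So H_0 = Z.
H_1: b_1 = 27 − 8 − 17 = 2; torsion from ∂_2 factors > 1: none. So H_1 = Z^2.
H_2: b_2 = 18 − 17 − 0 = 1; torsion from ∂_3 factors > 1: none. So H_2 = Z.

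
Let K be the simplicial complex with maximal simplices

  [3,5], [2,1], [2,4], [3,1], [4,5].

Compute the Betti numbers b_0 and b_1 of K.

b_0 = 1, b_1 = 1.

We work with the vertex ordering 1 < 2 < 3 < 4 < 5. The simplices of K, each written with vertices in increasing order, are:

  0-simplices (5): [1], [2], [3], [4], [5]
  1-simplices (5): [1,2], [1,3], [2,4], [3,5], [4,5]

Hence C_0 ≅ Z^5, C_1 ≅ Z^5.

Boundary ∂_1: C_1 → C_0 is given by ∂[p,q] = [q] − [p]. For instance
  ∂[1,2] = [2] − [1].
The resulting 5×5 matrix has rank 4, and its Smith normal form has invariant factors (1,1,1,1).

From H_k ≅ ker(∂_k) / im(∂_{k+1}) we obtain:

  H_0: rank C_0 − rank ∂_1 = 5 − 4 = 1, and the invariant factors of ∂_1 are all 1, so H_0 = Z.
  H_1: rank ker ∂_1 − rank ∂_2 = (5 − 4) − 0 = 1, and there is no ∂_2, so H_1 = Z.

Hence the Betti numbers are b_0 = 1, b_1 = 1.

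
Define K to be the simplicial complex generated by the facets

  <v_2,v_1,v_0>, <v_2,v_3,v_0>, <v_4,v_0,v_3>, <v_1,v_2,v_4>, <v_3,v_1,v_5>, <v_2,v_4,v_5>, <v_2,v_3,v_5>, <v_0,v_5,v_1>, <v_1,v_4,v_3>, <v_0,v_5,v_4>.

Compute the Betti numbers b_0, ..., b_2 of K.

Take the total order v_0 < v_1 < v_2 < v_3 < v_4 < v_5 on the vertex set. Then K (dimension 2) consists of the simplices:

  0-simplices (6): [v_0], [v_1], [v_2], [v_3], [v_4], [v_5]
  1-simplices (15): (15 of them)
  2-simplices (10): [v_0,v_1,v_2], [v_0,v_1,v_5], [v_0,v_2,v_3], [v_0,v_3,v_4], [v_0,v_4,v_5], [v_1,v_2,v_4], [v_1,v_3,v_4], [v_1,v_3,v_5], [v_2,v_3,v_5], [v_2,v_4,v_5]

so the chain groups are C_0 ≅ Z^6, C_1 ≅ Z^15, C_2 ≅ Z^10.

The boundary map ∂_1: C_1 → C_0 is given by ∂[p,q] = [q] − [p]. For instance
  ∂[v_4,v_5] = [v_5] − [v_4].
The 6×15 boundary matrix has rank 5 and Smith normal form diag(1,1,1,1,1).

Boundary ∂_2: C_2 → C_1 maps a triangle to the signed sum of its edges. For instance
  ∂[v_1,v_3,v_5] = [v_3,v_5] − [v_1,v_5] + [v_1,v_3],
  ∂[v_1,v_3,v_4] = [v_3,v_4] − [v_1,v_4] + [v_1,v_3].
As a 15×10 matrix over Z this has rank 10, with invariant factors (1,1,1,1,1,1,1,1,1,2).

From H_k ≅ ker(∂_k) / im(∂_{k+1}) we obtain:

  H_0: rank C_0 − rank ∂_1 = 6 − 5 = 1, and the invariant factors of ∂_1 are all 1, so H_0 = Z.
  H_1: rank ker ∂_1 − rank ∂_2 = (15 − 5) − 10 = 0, and ∂_2 has invariant factor 2 > 1, so H_1 = Z/2Z.
  H_2: rank ker ∂_2 − rank ∂_3 = (10 − 10) − 0 = 0, and there is no ∂_3, so H_2 = 0.

As a check, the Euler characteristic is 6 − 15 + 10 = 1, which agrees with 1 − 0 + 0 = 1.
(K is a triangulation of the real projective plane RP^2.)

Hence the Betti numbers are b_0 = 1, b_1 = 0, b_2 = 0.

b_0 = 1, b_1 = 0, b_2 = 0.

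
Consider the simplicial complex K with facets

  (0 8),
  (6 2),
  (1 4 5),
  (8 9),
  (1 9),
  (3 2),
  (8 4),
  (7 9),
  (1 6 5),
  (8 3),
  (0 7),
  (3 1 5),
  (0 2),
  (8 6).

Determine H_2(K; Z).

Fix the vertex order 0 < 1 < 2 < 3 < 4 < 5 < 6 < 7 < 8 < 9 and write every simplex with vertices in increasing order. Then dim K = 2 and the simplices of K are:

  0-simplices (10): [0], [1], [2], [3], [4], [5], [6], [7], [8], [9]
  1-simplices (18): [0,2], [0,7], [0,8], [1,3], [1,4], [1,5], [1,6], [1,9], [2,3], [2,6], [3,5], [3,8], [4,5], [4,8], [5,6], [6,8], [7,9], [8,9]
  2-simplices (3): [1,3,5], [1,4,5], [1,5,6]

so the chain groups are C_0 ≅ Z^10, C_1 ≅ Z^18, C_2 ≅ Z^3.

The boundary map ∂_1: C_1 → C_0 maps an edge to its endpoints' difference, ∂[p,q] = q − p. For instance
  ∂[4,5] = [5] − [4].
The resulting 10×18 matrix has rank 9, and its Smith normal form has invariant factors (1,1,1,1,1,1,1,1,1).

The boundary map ∂_2: C_2 → C_1 acts by ∂[p,q,r] = [q,r] − [p,r] + [p,q]. For instance
  ∂[1,3,5] = [3,5] − [1,5] + [1,3],
  ∂[1,4,5] = [4,5] − [1,5] + [1,4].
The 18×3 boundary matrix has rank 3 and Smith normal form diag(1,1,1).

From H_k ≅ ker(∂_k) / im(∂_{k+1}) we obtain:

  H_2: rank ker ∂_2 − rank ∂_3 = (3 − 3) − 0 = 0, and there is no ∂_3, so H_2 ≅ 0.

H_2 ≅ 0.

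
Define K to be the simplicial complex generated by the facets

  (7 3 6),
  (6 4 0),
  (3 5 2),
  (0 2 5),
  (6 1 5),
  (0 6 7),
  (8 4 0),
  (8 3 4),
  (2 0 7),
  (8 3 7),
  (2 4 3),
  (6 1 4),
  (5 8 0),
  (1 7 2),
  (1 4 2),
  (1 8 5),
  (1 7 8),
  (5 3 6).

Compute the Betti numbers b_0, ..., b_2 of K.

Fix the vertex order 0 < 1 < 2 < 3 < 4 < 5 < 6 < 7 < 8 and write every simplex with vertices in increasing order. Then dim K = 2 and the simplices of K are:

  0-simplices (9): [0], [1], [2], [3], [4], [5], [6], [7], [8]
  1-simplices (27): (27 of them)
  2-simplices (18): [0,2,5], [0,2,7], [0,4,6], [0,4,8], [0,5,8], [0,6,7], [1,2,4], [1,2,7], [1,4,6], [1,5,6], [1,5,8], [1,7,8], [2,3,4], [2,3,5], [3,4,8], [3,5,6], [3,6,7], [3,7,8]

so the chain groups are C_0 ≅ Z^9, C_1 ≅ Z^27, C_2 ≅ Z^18.

∂_1: C_1 → C_0 sends each edge [p,q] (with p < q) to q − p. For instance
  ∂[0,7] = [7] − [0].
As a 9×27 matrix over Z this has rank 8, with invariant factors (1,1,1,1,1,1,1,1).

Boundary ∂_2: C_2 → C_1 maps a triangle to the signed sum of its edges. For instance
  ∂[0,6,7] = [6,7] − [0,7] + [0,6],
  ∂[1,5,8] = [5,8] − [1,8] + [1,5].
As a 27×18 matrix over Z this has rank 17, with invariant factors (1,1,1,1,1,1,1,1,1,1,1,1,1,1,1,1,1).

Now H_k = ker ∂_k / im ∂_{k+1}, so:

  H_0: rank C_0 − rank ∂_1 = 9 − 8 = 1, and the invariant factors of ∂_1 are all 1, so H_0 ≅ Z.
  H_1: rank ker ∂_1 − rank ∂_2 = (27 − 8) − 17 = 2, and the invariant factors of ∂_2 are all 1, so H_1 ≅ Z^2.
  H_2: rank ker ∂_2 − rank ∂_3 = (18 − 17) − 0 = 1, and there is no ∂_3, so H_2 ≅ Z.

As a check, the Euler characteristic is 9 − 27 + 18 = 0, which agrees with 1 − 2 + 1 = 0.

Hence the Betti numbers are b_0 = 1, b_1 = 2, b_2 = 1.

b_0 = 1, b_1 = 2, b_2 = 1.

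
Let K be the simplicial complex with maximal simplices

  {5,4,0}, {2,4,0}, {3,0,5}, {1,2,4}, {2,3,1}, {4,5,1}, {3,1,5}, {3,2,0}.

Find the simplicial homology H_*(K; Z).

H_0 ≅ Z,  H_1 = 0,  H_2 ≅ Z.

Fix the vertex order 0 < 1 < 2 < 3 < 4 < 5 and write every simplex with vertices in increasing order. Then dim K = 2 and the simplices of K are:

  0-simplices (6): [0], [1], [2], [3], [4], [5]
  1-simplices (12): [0,2], [0,3], [0,4], [0,5], [1,2], [1,3], [1,4], [1,5], [2,3], [2,4], [3,5], [4,5]
  2-simplices (8): [0,2,3], [0,2,4], [0,3,5], [0,4,5], [1,2,3], [1,2,4], [1,3,5], [1,4,5]

Hence C_0 ≅ Z^6, C_1 ≅ Z^12, C_2 ≅ Z^8.

Boundary ∂_1: C_1 → C_0 sends each edge [p,q] (with p < q) to q − p. For instance
  ∂[1,2] = [2] − [1].
The 6×12 boundary matrix has rank 5 and Smith normal form diag(1,1,1,1,1).

Boundary ∂_2: C_2 → C_1 maps a triangle to the signed sum of its edges. For instance
  ∂[0,2,3] = [2,3] − [0,3] + [0,2],
  ∂[0,3,5] = [3,5] − [0,5] + [0,3].
The 12×8 boundary matrix has rank 7 and Smith normal form diag(1,1,1,1,1,1,1).

Reading off H_k = ker ∂_k / im ∂_{k+1}:

  H_0: rank C_0 − rank ∂_1 = 6 − 5 = 1, and the invariant factors of ∂_1 are all 1, so H_0 ≅ Z.
  H_1: rank ker ∂_1 − rank ∂_2 = (12 − 5) − 7 = 0, and the invariant factors of ∂_2 are all 1, so H_1 ≅ 0.
  H_2: rank ker ∂_2 − rank ∂_3 = (8 − 7) − 0 = 1, and there is no ∂_3, so H_2 ≅ Z.

As a check, the Euler characteristic is 6 − 12 + 8 = 2, which agrees with 1 − 0 + 1 = 2.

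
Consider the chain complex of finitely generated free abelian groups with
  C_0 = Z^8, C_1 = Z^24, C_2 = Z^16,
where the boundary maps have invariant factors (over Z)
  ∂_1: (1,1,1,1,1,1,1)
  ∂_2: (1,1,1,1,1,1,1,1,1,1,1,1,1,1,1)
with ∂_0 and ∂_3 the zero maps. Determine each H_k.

H_0: b_0 = 8 − 0 − 7 = 1; torsion from ∂_1 factors > 1: none. So H_0 ≅ Z.
H_1: b_1 = 24 − 7 − 15 = 2; torsion from ∂_2 factors > 1: none. So H_1 ≅ Z^2.
H_2: b_2 = 16 − 15 − 0 = 1; torsion from ∂_3 factors > 1: none. So H_2 ≅ Z.

H_0 ≅ Z,  H_1 ≅ Z^2,  H_2 ≅ Z.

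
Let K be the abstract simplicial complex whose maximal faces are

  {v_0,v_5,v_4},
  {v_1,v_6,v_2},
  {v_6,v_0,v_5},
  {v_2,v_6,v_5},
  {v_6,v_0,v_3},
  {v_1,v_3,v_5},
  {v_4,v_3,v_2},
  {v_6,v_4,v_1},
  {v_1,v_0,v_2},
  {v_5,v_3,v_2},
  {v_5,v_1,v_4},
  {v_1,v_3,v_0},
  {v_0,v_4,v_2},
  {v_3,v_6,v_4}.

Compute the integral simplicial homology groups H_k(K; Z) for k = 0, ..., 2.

Fix the vertex order v_0 < v_1 < v_2 < v_3 < v_4 < v_5 < v_6 and write every simplex with vertices in increasing order. Then dim K = 2 and the simplices of K are:

  0-simplices (7): [v_0], [v_1], [v_2], [v_3], [v_4], [v_5], [v_6]
  1-simplices (21): (21 of them)
  2-simplices (14): (14 of them)

Hence C_0 ≅ Z^7, C_1 ≅ Z^21, C_2 ≅ Z^14.

Boundary ∂_1: C_1 → C_0 sends each edge [p,q] (with p < q) to q − p. For instance
  ∂[v_0,v_5] = [v_5] − [v_0].
This gives a 7×21 integer matrix of rank 6; reducing to Smith normal form yields diagonal entries (1,1,1,1,1,1).

Boundary ∂_2: C_2 → C_1 maps a triangle to the signed sum of its edges. For instance
  ∂[v_0,v_1,v_3] = [v_1,v_3] − [v_0,v_3] + [v_0,v_1],
  ∂[v_2,v_3,v_4] = [v_3,v_4] − [v_2,v_4] + [v_2,v_3].
The 21×14 boundary matrix has rank 13 and Smith normal form diag(1,1,1,1,1,1,1,1,1,1,1,1,1).

From H_k ≅ ker(∂_k) / im(∂_{k+1}) we obtain:

  H_0: rank C_0 − rank ∂_1 = 7 − 6 = 1, and the invariant factors of ∂_1 are all 1, so H_0 ≅ Z.
  H_1: rank ker ∂_1 − rank ∂_2 = (21 − 6) − 13 = 2, and the invariant factors of ∂_2 are all 1, so H_1 ≅ Z^2.
  H_2: rank ker ∂_2 − rank ∂_3 = (14 − 13) − 0 = 1, and there is no ∂_3, so H_2 ≅ Z.

(K is a triangulation of the torus T^2.)

H_0 ≅ Z,  H_1 ≅ Z^2,  H_2 ≅ Z.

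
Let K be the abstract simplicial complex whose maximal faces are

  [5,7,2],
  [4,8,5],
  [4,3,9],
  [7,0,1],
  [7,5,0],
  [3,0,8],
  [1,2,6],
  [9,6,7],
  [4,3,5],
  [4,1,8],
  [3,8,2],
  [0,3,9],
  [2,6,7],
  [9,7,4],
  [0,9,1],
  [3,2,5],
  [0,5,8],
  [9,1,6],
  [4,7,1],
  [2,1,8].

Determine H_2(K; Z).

H_2 ≅ 0.

Take the total order 0 < 1 < 2 < 3 < 4 < 5 < 6 < 7 < 8 < 9 on the vertex set. Then K (dimension 2) consists of the simplices:

  0-simplices (10): [0], [1], [2], [3], [4], [5], [6], [7], [8], [9]
  1-simplices (30): (30 of them)
  2-simplices (20): (20 of them)

Hence C_0 ≅ Z^10, C_1 ≅ Z^30, C_2 ≅ Z^20.

∂_1: C_1 → C_0 sends each edge [p,q] (with p < q) to q − p.
As a 10×30 matrix over Z this has rank 9, with invariant factors (1,1,1,1,1,1,1,1,1).

∂_2: C_2 → C_1 sends each 2-simplex [p,q,r] to [q,r] − [p,r] + [p,q]. For instance
  ∂[2,5,7] = [5,7] − [2,7] + [2,5],
  ∂[0,5,8] = [5,8] − [0,8] + [0,5].
This gives a 30×20 integer matrix of rank 20; reducing to Smith normal form yields diagonal entries (1,1,1,1,1,1,1,1,1,1,1,1,1,1,1,1,1,1,1,2).

Now H_k = ker ∂_k / im ∂_{k+1}, so:

  H_2: rank ker ∂_2 − rank ∂_3 = (20 − 20) − 0 = 0, and there is no ∂_3, so H_2 = 0.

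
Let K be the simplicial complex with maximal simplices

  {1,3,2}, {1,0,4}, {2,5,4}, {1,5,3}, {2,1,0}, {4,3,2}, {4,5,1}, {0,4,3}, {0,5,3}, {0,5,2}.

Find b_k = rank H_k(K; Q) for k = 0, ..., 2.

We work with the vertex ordering 0 < 1 < 2 < 3 < 4 < 5. The simplices of K, each written with vertices in increasing order, are:

  0-simplices (6): [0], [1], [2], [3], [4], [5]
  1-simplices (15): [0,1], [0,2], [0,3], [0,4], [0,5], [1,2], [1,3], [1,4], [1,5], [2,3], [2,4], [2,5], [3,4], [3,5], [4,5]
  2-simplices (10): [0,1,2], [0,1,4], [0,2,5], [0,3,4], [0,3,5], [1,2,3], [1,3,5], [1,4,5], [2,3,4], [2,4,5]

giving chain groups C_0 ≅ Z^6, C_1 ≅ Z^15, C_2 ≅ Z^10.

∂_1: C_1 → C_0 sends each edge [p,q] (with p < q) to q − p. For instance
  ∂[2,5] = [5] − [2].
As a 6×15 matrix over Z this has rank 5, with invariant factors (1,1,1,1,1).

Boundary ∂_2: C_2 → C_1 sends each 2-simplex [p,q,r] to [q,r] − [p,r] + [p,q]. For instance
  ∂[0,1,4] = [1,4] − [0,4] + [0,1],
  ∂[2,3,4] = [3,4] − [2,4] + [2,3].
As a 15×10 matrix over Z this has rank 10, with invariant factors (1,1,1,1,1,1,1,1,1,2).

From H_k ≅ ker(∂_k) / im(∂_{k+1}) we obtain:

  H_0: rank C_0 − rank ∂_1 = 6 − 5 = 1, and the invariant factors of ∂_1 are all 1, so H_0 = Z.
  H_1: rank ker ∂_1 − rank ∂_2 = (15 − 5) − 10 = 0, and ∂_2 has invariant factor 2 > 1, so H_1 = Z/2.
  H_2: rank ker ∂_2 − rank ∂_3 = (10 − 10) − 0 = 0, and there is no ∂_3, so H_2 = 0.

Hence the Betti numbers are b_0 = 1, b_1 = 0, b_2 = 0.

b_0 = 1, b_1 = 0, b_2 = 0.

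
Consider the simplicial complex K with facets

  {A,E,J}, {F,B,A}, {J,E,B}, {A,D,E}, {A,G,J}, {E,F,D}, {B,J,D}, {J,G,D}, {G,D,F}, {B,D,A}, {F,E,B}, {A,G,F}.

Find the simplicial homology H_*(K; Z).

Order the vertices as A < B < D < E < F < G < J. Listing each simplex with vertices in this order, K has dimension 2 with simplices:

  0-simplices (7): A, B, D, E, F, G, J
  1-simplices (18): AB, AD, AE, AF, AG, AJ, BD, BE, BF, BJ, DE, DF, DG, DJ, EF, EJ, FG, GJ
  2-simplices (12): ABD, ABF, ADE, AEJ, AFG, AGJ, BDJ, BEF, BEJ, DEF, DFG, DGJ

so the chain groups are C_0 ≅ Z^7, C_1 ≅ Z^18, C_2 ≅ Z^12.

The boundary map ∂_1: C_1 → C_0 sends each edge [p,q] (with p < q) to q − p.
The resulting 7×18 matrix has rank 6, and its Smith normal form has invariant factors (1,1,1,1,1,1).

The boundary map ∂_2: C_2 → C_1 sends each 2-simplex [p,q,r] to [q,r] − [p,r] + [p,q]. For instance
  ∂DFG = FG − DG + DF,
  ∂DGJ = GJ − DJ + DG.
As a 18×12 matrix over Z this has rank 12, with invariant factors (1,1,1,1,1,1,1,1,1,1,1,2).

Now H_k = ker ∂_k / im ∂_{k+1}, so:

  H_0: rank C_0 − rank ∂_1 = 7 − 6 = 1, and the invariant factors of ∂_1 are all 1, so H_0 ≅ Z.
  H_1: rank ker ∂_1 − rank ∂_2 = (18 − 6) − 12 = 0, and ∂_2 has invariant factor 2 > 1, so H_1 ≅ Z/2Z.
  H_2: rank ker ∂_2 − rank ∂_3 = (12 − 12) − 0 = 0, and there is no ∂_3, so H_2 ≅ 0.

H_0 ≅ Z,  H_1 ≅ Z/2Z,  H_2 = 0.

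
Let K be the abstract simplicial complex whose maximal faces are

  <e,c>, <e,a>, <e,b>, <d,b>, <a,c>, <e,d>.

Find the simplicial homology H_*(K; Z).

Take the total order a < b < c < d < e on the vertex set. Then K (dimension 1) consists of the simplices:

  0-simplices (5): a, b, c, d, e
  1-simplices (6): ac, ae, bd, be, ce, de

giving chain groups C_0 ≅ Z^5, C_1 ≅ Z^6.

∂_1: C_1 → C_0 maps an edge to its endpoints' difference, ∂[p,q] = q − p. For instance
  ∂de = e − d.
The 5×6 boundary matrix has rank 4 and Smith normal form diag(1,1,1,1).

From H_k ≅ ker(∂_k) / im(∂_{k+1}) we obtain:

  H_0: rank C_0 − rank ∂_1 = 5 − 4 = 1, and the invariant factors of ∂_1 are all 1, so H_0 = Z.
  H_1: rank ker ∂_1 − rank ∂_2 = (6 − 4) − 0 = 2, and there is no ∂_2, so H_1 = Z^2.

As a check, the Euler characteristic is 5 − 6 = -1, which agrees with 1 − 2 = -1.
(K is a triangulation of a wedge of 2 circles.)

H_0 = Z,  H_1 = Z^2.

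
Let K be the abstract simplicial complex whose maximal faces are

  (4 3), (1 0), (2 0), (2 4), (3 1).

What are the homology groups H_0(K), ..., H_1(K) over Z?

K has 5 vertices, 5 edges.
rank ∂_0 = 0, rank ∂_1 = 4 ⇒ b_0 = 5 − 0 − 4 = 1; all invariant factors of ∂_1 are 1 so no torsion. So H_0 = Z.
rank ∂_1 = 4, rank ∂_2 = 0 ⇒ b_1 = 5 − 4 − 0 = 1. So H_1 = Z.

H_0 ≅ Z,  H_1 ≅ Z.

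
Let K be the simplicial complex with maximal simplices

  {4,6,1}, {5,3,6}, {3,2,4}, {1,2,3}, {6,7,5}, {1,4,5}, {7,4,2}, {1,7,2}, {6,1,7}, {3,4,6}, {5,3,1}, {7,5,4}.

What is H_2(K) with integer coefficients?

Order the vertices as 1 < 2 < 3 < 4 < 5 < 6 < 7. Listing each simplex with vertices in this order, K has dimension 2 with simplices:

  0-simplices (7): [1], [2], [3], [4], [5], [6], [7]
  1-simplices (18): [1,2], [1,3], [1,4], [1,5], [1,6], [1,7], [2,3], [2,4], [2,7], [3,4], [3,5], [3,6], [4,5], [4,6], [4,7], [5,6], [5,7], [6,7]
  2-simplices (12): [1,2,3], [1,2,7], [1,3,5], [1,4,5], [1,4,6], [1,6,7], [2,3,4], [2,4,7], [3,4,6], [3,5,6], [4,5,7], [5,6,7]

Hence C_0 ≅ Z^7, C_1 ≅ Z^18, C_2 ≅ Z^12.

∂_1: C_1 → C_0 is given by ∂[p,q] = [q] − [p]. For instance
  ∂[6,7] = [7] − [6].
This gives a 7×18 integer matrix of rank 6; reducing to Smith normal form yields diagonal entries (1,1,1,1,1,1).

Boundary ∂_2: C_2 → C_1 acts by ∂[p,q,r] = [q,r] − [p,r] + [p,q]. For instance
  ∂[1,4,6] = [4,6] − [1,6] + [1,4],
  ∂[2,3,4] = [3,4] − [2,4] + [2,3].
The 18×12 boundary matrix has rank 12 and Smith normal form diag(1,1,1,1,1,1,1,1,1,1,1,2).

Reading off H_k = ker ∂_k / im ∂_{k+1}:

  H_2: rank ker ∂_2 − rank ∂_3 = (12 − 12) − 0 = 0, and there is no ∂_3, so H_2 = 0.

H_2 = 0.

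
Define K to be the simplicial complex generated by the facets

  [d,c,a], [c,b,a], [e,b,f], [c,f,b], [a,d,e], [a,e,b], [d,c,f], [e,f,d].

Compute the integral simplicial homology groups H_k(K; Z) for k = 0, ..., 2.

H_0 = Z,  H_1 = 0,  H_2 = Z.

Fix the vertex order a < b < c < d < e < f and write every simplex with vertices in increasing order. Then dim K = 2 and the simplices of K are:

  0-simplices (6): a, b, c, d, e, f
  1-simplices (12): ab, ac, ad, ae, bc, be, bf, cd, cf, de, df, ef
  2-simplices (8): abc, abe, acd, ade, bcf, bef, cdf, def

so the chain groups are C_0 ≅ Z^6, C_1 ≅ Z^12, C_2 ≅ Z^8.

The boundary map ∂_1: C_1 → C_0 maps an edge to its endpoints' difference, ∂[p,q] = q − p.
As a 6×12 matrix over Z this has rank 5, with invariant factors (1,1,1,1,1).

∂_2: C_2 → C_1 sends each 2-simplex [p,q,r] to [q,r] − [p,r] + [p,q]. For instance
  ∂bef = ef − bf + be,
  ∂bcf = cf − bf + bc.
The 12×8 boundary matrix has rank 7 and Smith normal form diag(1,1,1,1,1,1,1).

From H_k ≅ ker(∂_k) / im(∂_{k+1}) we obtain:

  H_0: rank C_0 − rank ∂_1 = 6 − 5 = 1, and the invariant factors of ∂_1 are all 1, so H_0 ≅ Z.
  H_1: rank ker ∂_1 − rank ∂_2 = (12 − 5) − 7 = 0, and the invariant factors of ∂_2 are all 1, so H_1 ≅ 0.
  H_2: rank ker ∂_2 − rank ∂_3 = (8 − 7) − 0 = 1, and there is no ∂_3, so H_2 ≅ Z.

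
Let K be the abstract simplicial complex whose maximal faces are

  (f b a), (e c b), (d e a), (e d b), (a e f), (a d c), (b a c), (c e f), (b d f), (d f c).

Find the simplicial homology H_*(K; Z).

H_0 ≅ Z,  H_1 ≅ Z_2,  H_2 = 0.

Take the total order a < b < c < d < e < f on the vertex set. Then K (dimension 2) consists of the simplices:

  0-simplices (6): a, b, c, d, e, f
  1-simplices (15): ab, ac, ad, ae, af, bc, bd, be, bf, cd, ce, cf, de, df, ef
  2-simplices (10): abc, abf, acd, ade, aef, bce, bde, bdf, cdf, cef

so the chain groups are C_0 ≅ Z^6, C_1 ≅ Z^15, C_2 ≅ Z^10.

∂_1: C_1 → C_0 is given by ∂[p,q] = [q] − [p]. For instance
  ∂de = e − d.
As a 6×15 matrix over Z this has rank 5, with invariant factors (1,1,1,1,1).

The boundary map ∂_2: C_2 → C_1 acts by ∂[p,q,r] = [q,r] − [p,r] + [p,q]. For instance
  ∂acd = cd − ad + ac,
  ∂bde = de − be + bd.
As a 15×10 matrix over Z this has rank 10, with invariant factors (1,1,1,1,1,1,1,1,1,2).

From H_k ≅ ker(∂_k) / im(∂_{k+1}) we obtain:

  H_0: rank C_0 − rank ∂_1 = 6 − 5 = 1, and the invariant factors of ∂_1 are all 1, so H_0 = Z.
  H_1: rank ker ∂_1 − rank ∂_2 = (15 − 5) − 10 = 0, and ∂_2 has invariant factor 2 > 1, so H_1 = Z_2.
  H_2: rank ker ∂_2 − rank ∂_3 = (10 − 10) − 0 = 0, and there is no ∂_3, so H_2 = 0.

As a check, the Euler characteristic is 6 − 15 + 10 = 1, which agrees with 1 − 0 + 0 = 1.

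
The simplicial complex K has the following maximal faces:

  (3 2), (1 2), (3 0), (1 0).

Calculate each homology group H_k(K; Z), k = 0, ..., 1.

K has 4 vertices, 4 edges.
rank ∂_0 = 0, rank ∂_1 = 3 ⇒ b_0 = 4 − 0 − 3 = 1; all invariant factors of ∂_1 are 1 so no torsion. So H_0 ≅ Z.
rank ∂_1 = 3, rank ∂_2 = 0 ⇒ b_1 = 4 − 3 − 0 = 1. So H_1 ≅ Z.

H_0 = Z,  H_1 = Z.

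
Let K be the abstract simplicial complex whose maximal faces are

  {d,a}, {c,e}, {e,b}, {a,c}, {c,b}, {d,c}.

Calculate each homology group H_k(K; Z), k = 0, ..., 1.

K has 5 vertices, 6 edges.
rank ∂_0 = 0, rank ∂_1 = 4 ⇒ b_0 = 5 − 0 − 4 = 1; all invariant factors of ∂_1 are 1 so no torsion. So H_0 = Z.
rank ∂_1 = 4, rank ∂_2 = 0 ⇒ b_1 = 6 − 4 − 0 = 2. So H_1 = Z^2.

H_0 ≅ Z,  H_1 ≅ Z^2.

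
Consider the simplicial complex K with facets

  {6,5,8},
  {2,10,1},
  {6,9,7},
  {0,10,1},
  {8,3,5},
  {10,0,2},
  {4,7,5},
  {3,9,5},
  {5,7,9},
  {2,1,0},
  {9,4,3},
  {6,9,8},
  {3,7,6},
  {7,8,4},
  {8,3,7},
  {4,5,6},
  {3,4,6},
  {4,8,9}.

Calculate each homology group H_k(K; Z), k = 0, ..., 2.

H_0 ≅ Z^2,  H_1 ≅ Z^2,  H_2 ≅ Z^2.

We work with the vertex ordering 0 < 1 < 2 < 3 < 4 < 5 < 6 < 7 < 8 < 9 < 10. The simplices of K, each written with vertices in increasing order, are:

  0-simplices (11): [0], [1], [2], [3], [4], [5], [6], [7], [8], [9], [10]
  1-simplices (27): (27 of them)
  2-simplices (18): (18 of them)

giving chain groups C_0 ≅ Z^11, C_1 ≅ Z^27, C_2 ≅ Z^18.

The boundary map ∂_1: C_1 → C_0 maps an edge to its endpoints' difference, ∂[p,q] = q − p. For instance
  ∂[2,10] = [10] − [2].
As a 11×27 matrix over Z this has rank 9, with invariant factors (1,1,1,1,1,1,1,1,1).

The boundary map ∂_2: C_2 → C_1 maps a triangle to the signed sum of its edges. For instance
  ∂[6,8,9] = [8,9] − [6,9] + [6,8],
  ∂[3,4,9] = [4,9] − [3,9] + [3,4].
The 27×18 boundary matrix has rank 16 and Smith normal form diag(1,1,1,1,1,1,1,1,1,1,1,1,1,1,1,1).

Now H_k = ker ∂_k / im ∂_{k+1}, so:

  H_0: rank C_0 − rank ∂_1 = 11 − 9 = 2, and the invariant factors of ∂_1 are all 1, so H_0 = Z^2.
  H_1: rank ker ∂_1 − rank ∂_2 = (27 − 9) − 16 = 2, and the invariant factors of ∂_2 are all 1, so H_1 = Z^2.
  H_2: rank ker ∂_2 − rank ∂_3 = (18 − 16) − 0 = 2, and there is no ∂_3, so H_2 = Z^2.

As a check, the Euler characteristic is 11 − 27 + 18 = 2, which agrees with 2 − 2 + 2 = 2.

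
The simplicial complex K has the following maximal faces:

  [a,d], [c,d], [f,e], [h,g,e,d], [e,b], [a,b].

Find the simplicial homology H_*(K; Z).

We work with the vertex ordering a < b < c < d < e < f < g < h. The simplices of K, each written with vertices in increasing order, are:

  0-simplices (8): a, b, c, d, e, f, g, h
  1-simplices (11): ab, ad, be, cd, de, dg, dh, ef, eg, eh, gh
  2-simplices (4): deg, deh, dgh, egh
  3-simplices (1): degh

Hence C_0 ≅ Z^8, C_1 ≅ Z^11, C_2 ≅ Z^4, C_3 ≅ Z^1.

The boundary map ∂_1: C_1 → C_0 is given by ∂[p,q] = [q] − [p].
This gives a 8×11 integer matrix of rank 7; reducing to Smith normal form yields diagonal entries (1,1,1,1,1,1,1).

Boundary ∂_2: C_2 → C_1 acts by ∂[p,q,r] = [q,r] − [p,r] + [p,q]. For instance
  ∂egh = gh − eh + eg,
  ∂dgh = gh − dh + dg.
The resulting 11×4 matrix has rank 3, and its Smith normal form has invariant factors (1,1,1).

The boundary map ∂_3: C_3 → C_2 sends each 3-simplex σ to the alternating sum Σ_i (−1)^i (σ with its i-th vertex removed). For instance
  ∂degh = egh − dgh + deh − deg.
This gives a 4×1 integer matrix of rank 1; reducing to Smith normal form yields diagonal entries (1).

Reading off H_k = ker ∂_k / im ∂_{k+1}:

  H_0: rank C_0 − rank ∂_1 = 8 − 7 = 1, and the invariant factors of ∂_1 are all 1, so H_0 ≅ Z.
  H_1: rank ker ∂_1 − rank ∂_2 = (11 − 7) − 3 = 1, and the invariant factors of ∂_2 are all 1, so H_1 ≅ Z.
  H_2: rank ker ∂_2 − rank ∂_3 = (4 − 3) − 1 = 0, and the invariant factors of ∂_3 are all 1, so H_2 ≅ 0.
  H_3: rank ker ∂_3 − rank ∂_4 = (1 − 1) − 0 = 0, and there is no ∂_4, so H_3 ≅ 0.

H_0 = Z,  H_1 = Z,  H_2 = 0,  H_3 = 0.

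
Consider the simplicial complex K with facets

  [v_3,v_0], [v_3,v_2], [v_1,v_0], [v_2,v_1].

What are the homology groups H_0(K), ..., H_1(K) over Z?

K has 4 vertices, 4 edges.
rank ∂_0 = 0, rank ∂_1 = 3 ⇒ b_0 = 4 − 0 − 3 = 1; all invariant factors of ∂_1 are 1 so no torsion. So H_0 = Z.
rank ∂_1 = 3, rank ∂_2 = 0 ⇒ b_1 = 4 − 3 − 0 = 1. So H_1 = Z.

H_0 = Z,  H_1 = Z.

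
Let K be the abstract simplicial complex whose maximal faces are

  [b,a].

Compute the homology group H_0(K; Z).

Fix the vertex order a < b and write every simplex with vertices in increasing order. Then dim K = 1 and the simplices of K are:

  0-simplices (2): a, b
  1-simplices (1): ab

so the chain groups are C_0 ≅ Z^2, C_1 ≅ Z^1.

∂_1: C_1 → C_0 is given by ∂[p,q] = [q] − [p]. For instance
  ∂ab = b − a.
The resulting 2×1 matrix has rank 1, and its Smith normal form has invariant factors (1).

From H_k ≅ ker(∂_k) / im(∂_{k+1}) we obtain:

  H_0: rank C_0 − rank ∂_1 = 2 − 1 = 1, and the invariant factors of ∂_1 are all 1, so H_0 ≅ Z.

(K is a triangulation of the 1-simplex.)

H_0 = Z.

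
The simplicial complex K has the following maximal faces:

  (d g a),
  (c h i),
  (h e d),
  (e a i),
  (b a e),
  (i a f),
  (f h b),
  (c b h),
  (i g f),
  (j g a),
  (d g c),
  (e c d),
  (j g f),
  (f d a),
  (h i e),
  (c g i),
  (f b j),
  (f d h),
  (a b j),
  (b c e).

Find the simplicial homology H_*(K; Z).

H_0 = Z,  H_1 = Z ⊕ Z/2,  H_2 = 0.

Order the vertices as a < b < c < d < e < f < g < h < i < j. Listing each simplex with vertices in this order, K has dimension 2 with simplices:

  0-simplices (10): a, b, c, d, e, f, g, h, i, j
  1-simplices (30): ab, ad, ae, af, ag, ai, aj, bc, be, bf, bh, bj, cd, ce, cg, ch, ci, de, df, dg, dh, eh, ei, fg, fh, fi, fj, gi, gj, hi
  2-simplices (20): abe, abj, adf, adg, aei, afi, agj, bce, bch, bfh, bfj, cde, cdg, cgi, chi, deh, dfh, ehi, fgi, fgj

so the chain groups are C_0 ≅ Z^10, C_1 ≅ Z^30, C_2 ≅ Z^20.

The boundary map ∂_1: C_1 → C_0 sends each edge [p,q] (with p < q) to q − p. For instance
  ∂aj = j − a.
As a 10×30 matrix over Z this has rank 9, with invariant factors (1,1,1,1,1,1,1,1,1).

The boundary map ∂_2: C_2 → C_1 maps a triangle to the signed sum of its edges. For instance
  ∂bce = ce − be + bc,
  ∂agj = gj − aj + ag.
The resulting 30×20 matrix has rank 20, and its Smith normal form has invariant factors (1,1,1,1,1,1,1,1,1,1,1,1,1,1,1,1,1,1,1,2).

Now H_k = ker ∂_k / im ∂_{k+1}, so:

  H_0: rank C_0 − rank ∂_1 = 10 − 9 = 1, and the invariant factors of ∂_1 are all 1, so H_0 ≅ Z.
  H_1: rank ker ∂_1 − rank ∂_2 = (30 − 9) − 20 = 1, and ∂_2 has invariant factor 2 > 1, so H_1 ≅ Z ⊕ Z/2.
  H_2: rank ker ∂_2 − rank ∂_3 = (20 − 20) − 0 = 0, and there is no ∂_3, so H_2 ≅ 0.

As a check, the Euler characteristic is 10 − 30 + 20 = 0, which agrees with 1 − 1 + 0 = 0.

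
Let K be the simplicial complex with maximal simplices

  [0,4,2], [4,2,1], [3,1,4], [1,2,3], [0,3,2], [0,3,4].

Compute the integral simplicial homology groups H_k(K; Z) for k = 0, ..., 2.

Fix the vertex order 0 < 1 < 2 < 3 < 4 and write every simplex with vertices in increasing order. Then dim K = 2 and the simplices of K are:

  0-simplices (5): [0], [1], [2], [3], [4]
  1-simplices (9): [0,2], [0,3], [0,4], [1,2], [1,3], [1,4], [2,3], [2,4], [3,4]
  2-simplices (6): [0,2,3], [0,2,4], [0,3,4], [1,2,3], [1,2,4], [1,3,4]

giving chain groups C_0 ≅ Z^5, C_1 ≅ Z^9, C_2 ≅ Z^6.

∂_1: C_1 → C_0 is given by ∂[p,q] = [q] − [p].
The 5×9 boundary matrix has rank 4 and Smith normal form diag(1,1,1,1).

The boundary map ∂_2: C_2 → C_1 sends each 2-simplex [p,q,r] to [q,r] − [p,r] + [p,q]. For instance
  ∂[0,3,4] = [3,4] − [0,4] + [0,3],
  ∂[1,2,4] = [2,4] − [1,4] + [1,2].
The resulting 9×6 matrix has rank 5, and its Smith normal form has invariant factors (1,1,1,1,1).

Computing H_k = (kernel of ∂_k) / (image of ∂_{k+1}):

  H_0: rank C_0 − rank ∂_1 = 5 − 4 = 1, and the invariant factors of ∂_1 are all 1, so H_0 = Z.
  H_1: rank ker ∂_1 − rank ∂_2 = (9 − 4) − 5 = 0, and the invariant factors of ∂_2 are all 1, so H_1 = 0.
  H_2: rank ker ∂_2 − rank ∂_3 = (6 − 5) − 0 = 1, and there is no ∂_3, so H_2 = Z.

(K is a triangulation of the 2-sphere S^2.)

H_0 = Z,  H_1 = 0,  H_2 = Z.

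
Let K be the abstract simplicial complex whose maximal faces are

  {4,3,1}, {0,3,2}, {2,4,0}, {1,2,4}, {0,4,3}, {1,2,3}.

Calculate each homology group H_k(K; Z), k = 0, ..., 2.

H_0 ≅ Z,  H_1 = 0,  H_2 ≅ Z.

Order the vertices as 0 < 1 < 2 < 3 < 4. Listing each simplex with vertices in this order, K has dimension 2 with simplices:

  0-simplices (5): [0], [1], [2], [3], [4]
  1-simplices (9): [0,2], [0,3], [0,4], [1,2], [1,3], [1,4], [2,3], [2,4], [3,4]
  2-simplices (6): [0,2,3], [0,2,4], [0,3,4], [1,2,3], [1,2,4], [1,3,4]

giving chain groups C_0 ≅ Z^5, C_1 ≅ Z^9, C_2 ≅ Z^6.

∂_1: C_1 → C_0 sends each edge [p,q] (with p < q) to q − p. For instance
  ∂[3,4] = [4] − [3].
The resulting 5×9 matrix has rank 4, and its Smith normal form has invariant factors (1,1,1,1).

The boundary map ∂_2: C_2 → C_1 sends each 2-simplex [p,q,r] to [q,r] − [p,r] + [p,q]. For instance
  ∂[1,2,3] = [2,3] − [1,3] + [1,2],
  ∂[0,3,4] = [3,4] − [0,4] + [0,3].
The 9×6 boundary matrix has rank 5 and Smith normal form diag(1,1,1,1,1).

Computing H_k = (kernel of ∂_k) / (image of ∂_{k+1}):

  H_0: rank C_0 − rank ∂_1 = 5 − 4 = 1, and the invariant factors of ∂_1 are all 1, so H_0 = Z.
  H_1: rank ker ∂_1 − rank ∂_2 = (9 − 4) − 5 = 0, and the invariant factors of ∂_2 are all 1, so H_1 = 0.
  H_2: rank ker ∂_2 − rank ∂_3 = (6 − 5) − 0 = 1, and there is no ∂_3, so H_2 = Z.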